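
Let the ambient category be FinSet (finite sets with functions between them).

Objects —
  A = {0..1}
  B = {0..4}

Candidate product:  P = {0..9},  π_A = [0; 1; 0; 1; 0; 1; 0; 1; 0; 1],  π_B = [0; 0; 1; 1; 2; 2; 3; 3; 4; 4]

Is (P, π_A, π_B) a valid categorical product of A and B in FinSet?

Answer: VALID PRODUCT

Trace:
|A|·|B| = 2·5 = 10;  |P| = 10
Check the pairing map k ↦ (π_A(k), π_B(k)):
  0 : (0,0)
  1 : (1,0)
  2 : (0,1)
  3 : (1,1)
  4 : (0,2)
  5 : (1,2)
  6 : (0,3)
  7 : (1,3)
  8 : (0,4)
  9 : (1,4)
distinct pairs in image: 10 / 10 needed
  → bijection onto A×B; projections well-typed.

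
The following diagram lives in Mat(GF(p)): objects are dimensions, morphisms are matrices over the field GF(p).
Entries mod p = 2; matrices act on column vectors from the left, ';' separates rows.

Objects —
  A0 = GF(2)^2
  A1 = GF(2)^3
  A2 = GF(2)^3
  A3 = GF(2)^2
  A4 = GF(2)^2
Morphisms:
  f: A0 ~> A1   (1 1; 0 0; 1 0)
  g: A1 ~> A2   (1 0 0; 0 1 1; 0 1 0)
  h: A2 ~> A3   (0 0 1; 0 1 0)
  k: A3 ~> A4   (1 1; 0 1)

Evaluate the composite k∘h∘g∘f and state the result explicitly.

Answer: (1 0; 1 0)

Derivation:
  e0=[1,0] f~>[1,0,1] g~>[1,1,0] h~>[0,1] k~>[1,1]
  e1=[0,1] f~>[1,0,0] g~>[1,0,0] h~>[0,0] k~>[0,0]
composite: (1 0; 1 0)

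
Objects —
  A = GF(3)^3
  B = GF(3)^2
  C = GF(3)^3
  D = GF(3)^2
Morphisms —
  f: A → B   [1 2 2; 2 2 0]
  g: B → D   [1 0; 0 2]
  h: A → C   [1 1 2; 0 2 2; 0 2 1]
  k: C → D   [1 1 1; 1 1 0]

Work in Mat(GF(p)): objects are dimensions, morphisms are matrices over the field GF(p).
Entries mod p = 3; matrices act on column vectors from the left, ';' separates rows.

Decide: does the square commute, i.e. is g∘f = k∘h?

Path 1 = f;g:
  e0=⟨1,0,0⟩ f→⟨1,2⟩ g→⟨1,1⟩
  e1=⟨0,1,0⟩ f→⟨2,2⟩ g→⟨2,1⟩
  e2=⟨0,0,1⟩ f→⟨2,0⟩ g→⟨2,0⟩
  ⟦path⟧₁ = [1 2 2; 1 1 0]
Path 2 = h;k:
  e0=⟨1,0,0⟩ h→⟨1,0,0⟩ k→⟨1,1⟩
  e1=⟨0,1,0⟩ h→⟨1,2,2⟩ k→⟨2,0⟩
  e2=⟨0,0,1⟩ h→⟨2,2,1⟩ k→⟨2,1⟩
  ⟦path⟧₂ = [1 2 2; 1 0 1]
Equal? differ; not commutative

Answer: DOES NOT COMMUTE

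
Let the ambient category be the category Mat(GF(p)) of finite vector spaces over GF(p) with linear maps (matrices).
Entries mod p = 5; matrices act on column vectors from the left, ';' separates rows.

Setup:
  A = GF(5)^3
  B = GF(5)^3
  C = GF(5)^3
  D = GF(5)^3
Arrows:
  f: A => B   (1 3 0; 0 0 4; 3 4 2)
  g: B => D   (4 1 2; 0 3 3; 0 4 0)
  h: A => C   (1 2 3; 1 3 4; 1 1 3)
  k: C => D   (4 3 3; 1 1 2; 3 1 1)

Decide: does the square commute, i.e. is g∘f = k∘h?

Answer: COMMUTES

Work:
Along f;g (path 1):
  e0=(1,0,0) f=>(1,0,3) g=>(0,4,0)
  e1=(0,1,0) f=>(3,0,4) g=>(0,2,0)
  e2=(0,0,1) f=>(0,4,2) g=>(3,3,1)
  ⟦path⟧₁ = (0 0 3; 4 2 3; 0 0 1)
Along h;k (path 2):
  e0=(1,0,0) h=>(1,1,1) k=>(0,4,0)
  e1=(0,1,0) h=>(2,3,1) k=>(0,2,0)
  e2=(0,0,1) h=>(3,4,3) k=>(3,3,1)
  ⟦path⟧₂ = (0 0 3; 4 2 3; 0 0 1)
Equal? same morphism ✓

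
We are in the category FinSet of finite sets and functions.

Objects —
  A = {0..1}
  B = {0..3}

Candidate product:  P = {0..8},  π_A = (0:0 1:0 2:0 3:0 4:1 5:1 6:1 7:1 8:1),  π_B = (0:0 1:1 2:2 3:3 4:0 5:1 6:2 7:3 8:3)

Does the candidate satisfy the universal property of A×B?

Answer: NOT A VALID PRODUCT — |P|=9 ≠ |A|·|B|=8

Derivation:
|A|·|B| = 2·4 = 8;  |P| = 9
  → cardinalities differ; no bijection possible.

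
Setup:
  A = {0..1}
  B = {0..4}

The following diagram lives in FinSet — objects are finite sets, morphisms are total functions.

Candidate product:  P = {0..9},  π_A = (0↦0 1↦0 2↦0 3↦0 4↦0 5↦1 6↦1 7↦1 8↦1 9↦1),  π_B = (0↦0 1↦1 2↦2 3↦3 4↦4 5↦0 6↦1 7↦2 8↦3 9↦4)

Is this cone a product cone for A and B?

Answer: VALID PRODUCT

Trace:
|A|·|B| = 2·5 = 10;  |P| = 10
Check the pairing map k ↦ (π_A(k), π_B(k)):
  0 ↦ (0,0)
  1 ↦ (0,1)
  2 ↦ (0,2)
  3 ↦ (0,3)
  4 ↦ (0,4)
  5 ↦ (1,0)
  6 ↦ (1,1)
  7 ↦ (1,2)
  8 ↦ (1,3)
  9 ↦ (1,4)
distinct pairs in image: 10 / 10 needed
  → bijection onto A×B; projections well-typed.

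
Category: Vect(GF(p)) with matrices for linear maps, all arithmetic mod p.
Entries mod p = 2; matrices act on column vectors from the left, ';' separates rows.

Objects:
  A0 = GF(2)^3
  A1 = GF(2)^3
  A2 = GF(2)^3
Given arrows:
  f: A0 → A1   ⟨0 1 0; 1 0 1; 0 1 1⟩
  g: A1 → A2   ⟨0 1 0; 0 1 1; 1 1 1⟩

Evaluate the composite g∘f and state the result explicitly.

  e0=(1,0,0) f→(0,1,0) g→(1,1,1)
  e1=(0,1,0) f→(1,0,1) g→(0,1,0)
  e2=(0,0,1) f→(0,1,1) g→(1,0,0)
composite: ⟨1 0 1; 1 1 0; 1 0 0⟩

Answer: ⟨1 0 1; 1 1 0; 1 0 0⟩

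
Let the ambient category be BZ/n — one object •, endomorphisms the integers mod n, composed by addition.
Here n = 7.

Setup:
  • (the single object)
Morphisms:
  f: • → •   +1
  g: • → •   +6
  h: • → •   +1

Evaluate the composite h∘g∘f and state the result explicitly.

  0 +1≡1 +6≡0 +1≡1  (mod 7)
result: +1

Answer: +1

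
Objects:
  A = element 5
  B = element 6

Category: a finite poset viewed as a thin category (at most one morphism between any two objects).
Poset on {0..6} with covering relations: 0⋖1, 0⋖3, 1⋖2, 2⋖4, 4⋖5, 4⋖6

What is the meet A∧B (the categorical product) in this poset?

Common predecessors of 5,6: {0,1,2,4}
  0 ≤ 4
  1 ≤ 4
  2 ≤ 4
  4 ≤ 4
glb = 4

Answer: A∧B = 4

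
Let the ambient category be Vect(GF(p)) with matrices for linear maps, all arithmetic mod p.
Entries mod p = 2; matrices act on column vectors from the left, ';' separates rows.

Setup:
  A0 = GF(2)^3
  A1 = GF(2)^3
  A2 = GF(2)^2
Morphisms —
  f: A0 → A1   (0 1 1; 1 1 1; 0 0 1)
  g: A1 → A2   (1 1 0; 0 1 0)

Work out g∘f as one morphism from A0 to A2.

  e0=[1,0,0] f→[0,1,0] g→[1,1]
  e1=[0,1,0] f→[1,1,0] g→[0,1]
  e2=[0,0,1] f→[1,1,1] g→[0,1]
composite: (1 0 0; 1 1 1)

Answer: (1 0 0; 1 1 1)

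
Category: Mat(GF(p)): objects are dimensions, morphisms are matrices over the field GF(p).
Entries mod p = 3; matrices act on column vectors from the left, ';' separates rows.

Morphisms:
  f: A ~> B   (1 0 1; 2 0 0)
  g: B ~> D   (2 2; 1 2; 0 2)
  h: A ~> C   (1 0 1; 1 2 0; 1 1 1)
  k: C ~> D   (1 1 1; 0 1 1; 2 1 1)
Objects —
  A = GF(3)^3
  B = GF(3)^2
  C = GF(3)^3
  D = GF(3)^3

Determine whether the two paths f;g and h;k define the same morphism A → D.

1) trace f;g:
  e0=⟨1,0,0⟩ f~>⟨1,2⟩ g~>⟨0,2,1⟩
  e1=⟨0,1,0⟩ f~>⟨0,0⟩ g~>⟨0,0,0⟩
  e2=⟨0,0,1⟩ f~>⟨1,0⟩ g~>⟨2,1,0⟩
  composite₁ = (0 0 2; 2 0 1; 1 0 0)
2) trace h;k:
  e0=⟨1,0,0⟩ h~>⟨1,1,1⟩ k~>⟨0,2,1⟩
  e1=⟨0,1,0⟩ h~>⟨0,2,1⟩ k~>⟨0,0,0⟩
  e2=⟨0,0,1⟩ h~>⟨1,0,1⟩ k~>⟨2,1,0⟩
  composite₂ = (0 0 2; 2 0 1; 1 0 0)
Equal? same morphism ✓

Answer: COMMUTES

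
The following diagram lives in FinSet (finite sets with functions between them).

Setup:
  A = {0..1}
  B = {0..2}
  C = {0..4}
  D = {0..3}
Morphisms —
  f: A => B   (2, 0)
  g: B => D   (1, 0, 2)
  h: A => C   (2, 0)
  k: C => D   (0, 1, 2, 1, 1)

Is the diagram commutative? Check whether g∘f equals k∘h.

Along f;g (path 1):
  0 f=>2 g=>2
  1 f=>0 g=>1
  ⟦path⟧₁ = (2, 1)
Along h;k (path 2):
  0 h=>2 k=>2
  1 h=>0 k=>0
  ⟦path⟧₂ = (2, 0)
Equal? differ; not commutative

Answer: DOES NOT COMMUTE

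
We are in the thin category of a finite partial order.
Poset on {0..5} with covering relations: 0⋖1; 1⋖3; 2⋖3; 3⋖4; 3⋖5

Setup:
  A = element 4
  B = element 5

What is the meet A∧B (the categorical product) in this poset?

Answer: A∧B = 3

Derivation:
Lower bounds of A=4 and B=5: {0,1,2,3}
  0 ⊑ 3
  1 ⊑ 3
  2 ⊑ 3
  3 ⊑ 3
glb = 3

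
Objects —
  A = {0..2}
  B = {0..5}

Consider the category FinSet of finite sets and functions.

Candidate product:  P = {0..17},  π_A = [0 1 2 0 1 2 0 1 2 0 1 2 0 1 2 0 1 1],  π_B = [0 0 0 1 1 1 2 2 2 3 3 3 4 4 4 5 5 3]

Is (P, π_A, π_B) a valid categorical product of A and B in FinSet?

Answer: NOT A VALID PRODUCT — duplicate pair at indices 10,17

Trace:
|A|·|B| = 3·6 = 18;  |P| = 18
Check the pairing map k ↦ (π_A(k), π_B(k)):
  0 -> (0,0)
  1 -> (1,0)
  2 -> (2,0)
  3 -> (0,1)
  4 -> (1,1)
  5 -> (2,1)
  6 -> (0,2)
  7 -> (1,2)
  8 -> (2,2)
  9 -> (0,3)
  10 -> (1,3)
  11 -> (2,3)
  12 -> (0,4)
  13 -> (1,4)
  14 -> (2,4)
  15 -> (0,5)
  16 -> (1,5)
  17 -> (1,3)  ✗ repeats pair of k=10
distinct pairs in image: 17 / 18 needed
  → (1,3) hit at k=10 and k=17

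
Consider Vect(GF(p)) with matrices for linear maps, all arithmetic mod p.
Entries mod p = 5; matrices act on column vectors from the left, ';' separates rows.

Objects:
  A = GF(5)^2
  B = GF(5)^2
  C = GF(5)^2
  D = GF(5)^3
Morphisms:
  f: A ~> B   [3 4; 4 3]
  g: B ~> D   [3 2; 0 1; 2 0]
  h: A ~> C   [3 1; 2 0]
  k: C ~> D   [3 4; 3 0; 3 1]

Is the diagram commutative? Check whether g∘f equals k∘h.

Along f;g (path 1):
  e0=(1,0) f~>(3,4) g~>(2,4,1)
  e1=(0,1) f~>(4,3) g~>(3,3,3)
  ⟦path⟧₁ = [2 3; 4 3; 1 3]
Along h;k (path 2):
  e0=(1,0) h~>(3,2) k~>(2,4,1)
  e1=(0,1) h~>(1,0) k~>(3,3,3)
  ⟦path⟧₂ = [2 3; 4 3; 1 3]
Equal? YES — commutes

Answer: COMMUTES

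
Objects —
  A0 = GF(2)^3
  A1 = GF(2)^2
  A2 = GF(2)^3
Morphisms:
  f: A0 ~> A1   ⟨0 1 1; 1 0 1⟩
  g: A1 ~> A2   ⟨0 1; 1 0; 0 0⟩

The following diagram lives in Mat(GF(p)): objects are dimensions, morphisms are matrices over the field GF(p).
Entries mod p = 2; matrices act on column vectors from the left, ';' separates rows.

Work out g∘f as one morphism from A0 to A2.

Answer: ⟨1 0 1; 0 1 1; 0 0 0⟩

Derivation:
  e0=⟨1,0,0⟩ f~>⟨0,1⟩ g~>⟨1,0,0⟩
  e1=⟨0,1,0⟩ f~>⟨1,0⟩ g~>⟨0,1,0⟩
  e2=⟨0,0,1⟩ f~>⟨1,1⟩ g~>⟨1,1,0⟩
result: ⟨1 0 1; 0 1 1; 0 0 0⟩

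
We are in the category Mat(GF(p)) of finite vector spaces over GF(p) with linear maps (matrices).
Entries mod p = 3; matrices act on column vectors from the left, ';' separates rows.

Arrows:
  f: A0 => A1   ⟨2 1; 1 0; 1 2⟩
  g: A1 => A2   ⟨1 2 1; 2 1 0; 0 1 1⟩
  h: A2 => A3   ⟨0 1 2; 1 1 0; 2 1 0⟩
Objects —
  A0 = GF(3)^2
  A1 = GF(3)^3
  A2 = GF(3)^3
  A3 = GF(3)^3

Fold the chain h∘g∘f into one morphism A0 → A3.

  e0=(1,0) f=>(2,1,1) g=>(2,2,2) h=>(0,1,0)
  e1=(0,1) f=>(1,0,2) g=>(0,2,2) h=>(0,2,2)
⟦path⟧: ⟨0 0; 1 2; 0 2⟩

Answer: ⟨0 0; 1 2; 0 2⟩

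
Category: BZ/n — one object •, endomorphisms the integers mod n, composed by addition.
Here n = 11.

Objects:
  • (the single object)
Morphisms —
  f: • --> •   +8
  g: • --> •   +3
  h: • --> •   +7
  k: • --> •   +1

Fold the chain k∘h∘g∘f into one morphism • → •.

  0 +8≡8 +3≡0 +7≡7 +1≡8  (mod 11)
result: +8

Answer: +8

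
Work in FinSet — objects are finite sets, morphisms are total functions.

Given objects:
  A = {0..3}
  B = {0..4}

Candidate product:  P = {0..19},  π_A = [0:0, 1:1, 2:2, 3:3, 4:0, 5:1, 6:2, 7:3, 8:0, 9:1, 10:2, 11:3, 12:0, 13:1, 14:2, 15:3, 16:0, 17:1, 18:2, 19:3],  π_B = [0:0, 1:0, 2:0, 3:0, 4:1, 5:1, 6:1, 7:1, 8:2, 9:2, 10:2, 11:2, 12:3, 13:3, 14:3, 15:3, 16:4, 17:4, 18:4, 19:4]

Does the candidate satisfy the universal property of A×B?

|A|·|B| = 4·5 = 20;  |P| = 20
Check the pairing map k ↦ (π_A(k), π_B(k)):
  0 : (0,0)
  1 : (1,0)
  2 : (2,0)
  3 : (3,0)
  4 : (0,1)
  5 : (1,1)
  6 : (2,1)
  7 : (3,1)
  8 : (0,2)
  9 : (1,2)
  10 : (2,2)
  11 : (3,2)
  12 : (0,3)
  13 : (1,3)
  14 : (2,3)
  15 : (3,3)
  16 : (0,4)
  17 : (1,4)
  18 : (2,4)
  19 : (3,4)
distinct pairs in image: 20 / 20 needed
  → bijection onto A×B; projections well-typed.

Answer: VALID PRODUCT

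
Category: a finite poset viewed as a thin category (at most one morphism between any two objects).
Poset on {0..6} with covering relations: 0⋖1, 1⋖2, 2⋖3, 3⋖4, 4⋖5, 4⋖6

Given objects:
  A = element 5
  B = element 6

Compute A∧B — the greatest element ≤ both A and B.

Answer: A∧B = 4

Work:
{x : x<=A ∧ x<=B} = {0,1,2,3,4}  (A=5, B=6)
  0 <= 4
  1 <= 4
  2 <= 4
  3 <= 4
  4 <= 4
glb = 4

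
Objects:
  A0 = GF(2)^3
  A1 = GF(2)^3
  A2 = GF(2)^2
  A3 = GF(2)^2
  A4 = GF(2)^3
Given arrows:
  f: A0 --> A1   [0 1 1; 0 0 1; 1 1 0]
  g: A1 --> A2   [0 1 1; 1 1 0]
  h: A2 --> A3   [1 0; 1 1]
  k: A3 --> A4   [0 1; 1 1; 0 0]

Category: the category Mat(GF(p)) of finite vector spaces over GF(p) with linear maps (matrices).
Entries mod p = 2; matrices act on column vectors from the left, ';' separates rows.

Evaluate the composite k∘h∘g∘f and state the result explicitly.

Answer: [1 0 1; 0 1 0; 0 0 0]

Derivation:
  e0=⟨1,0,0⟩ f-->⟨0,0,1⟩ g-->⟨1,0⟩ h-->⟨1,1⟩ k-->⟨1,0,0⟩
  e1=⟨0,1,0⟩ f-->⟨1,0,1⟩ g-->⟨1,1⟩ h-->⟨1,0⟩ k-->⟨0,1,0⟩
  e2=⟨0,0,1⟩ f-->⟨1,1,0⟩ g-->⟨1,0⟩ h-->⟨1,1⟩ k-->⟨1,0,0⟩
composite: [1 0 1; 0 1 0; 0 0 0]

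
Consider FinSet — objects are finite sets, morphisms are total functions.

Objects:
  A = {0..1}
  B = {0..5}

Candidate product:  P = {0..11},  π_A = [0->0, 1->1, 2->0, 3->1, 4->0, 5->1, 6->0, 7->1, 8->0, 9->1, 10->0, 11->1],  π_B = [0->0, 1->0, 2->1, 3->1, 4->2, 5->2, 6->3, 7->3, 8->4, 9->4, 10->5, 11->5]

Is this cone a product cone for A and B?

Answer: VALID PRODUCT

Trace:
|A|·|B| = 2·6 = 12;  |P| = 12
Check the pairing map k ↦ (π_A(k), π_B(k)):
  0 -> (0,0)
  1 -> (1,0)
  2 -> (0,1)
  3 -> (1,1)
  4 -> (0,2)
  5 -> (1,2)
  6 -> (0,3)
  7 -> (1,3)
  8 -> (0,4)
  9 -> (1,4)
  10 -> (0,5)
  11 -> (1,5)
distinct pairs in image: 12 / 12 needed
  → bijection onto A×B; projections well-typed.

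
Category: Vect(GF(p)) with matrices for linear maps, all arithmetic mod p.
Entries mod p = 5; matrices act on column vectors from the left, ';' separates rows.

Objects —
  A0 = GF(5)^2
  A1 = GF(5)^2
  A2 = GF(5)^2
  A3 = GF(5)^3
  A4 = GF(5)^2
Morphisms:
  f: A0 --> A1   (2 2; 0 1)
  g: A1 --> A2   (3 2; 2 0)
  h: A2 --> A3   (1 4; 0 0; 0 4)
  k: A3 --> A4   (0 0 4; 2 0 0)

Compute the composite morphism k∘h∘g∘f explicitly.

Answer: (4 4; 4 3)

Trace:
  e0=(1,0) f-->(2,0) g-->(1,4) h-->(2,0,1) k-->(4,4)
  e1=(0,1) f-->(2,1) g-->(3,4) h-->(4,0,1) k-->(4,3)
composite: (4 4; 4 3)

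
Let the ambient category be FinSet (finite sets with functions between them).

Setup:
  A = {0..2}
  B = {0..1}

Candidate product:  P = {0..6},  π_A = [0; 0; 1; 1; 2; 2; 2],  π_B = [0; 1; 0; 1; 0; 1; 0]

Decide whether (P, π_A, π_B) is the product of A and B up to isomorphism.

Answer: NOT A VALID PRODUCT — |P|=7 ≠ |A|·|B|=6

Trace:
|A|·|B| = 3·2 = 6;  |P| = 7
  → cardinalities differ; no bijection possible.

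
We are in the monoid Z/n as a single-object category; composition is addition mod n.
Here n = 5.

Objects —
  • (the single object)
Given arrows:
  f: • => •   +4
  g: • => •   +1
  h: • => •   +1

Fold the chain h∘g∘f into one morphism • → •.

  0 +4≡4 +1≡0 +1≡1  (mod 5)
composite: +1

Answer: +1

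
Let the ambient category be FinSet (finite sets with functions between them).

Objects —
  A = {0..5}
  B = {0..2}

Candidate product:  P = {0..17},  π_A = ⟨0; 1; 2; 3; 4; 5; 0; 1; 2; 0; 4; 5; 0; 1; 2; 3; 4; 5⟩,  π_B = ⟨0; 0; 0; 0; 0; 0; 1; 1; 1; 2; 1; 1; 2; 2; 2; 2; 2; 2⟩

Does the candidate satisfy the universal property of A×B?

Answer: NOT A VALID PRODUCT — duplicate pair at indices 12,9

Work:
|A|·|B| = 6·3 = 18;  |P| = 18
Check the pairing map k ↦ (π_A(k), π_B(k)):
  0 ↦ (0,0)
  1 ↦ (1,0)
  2 ↦ (2,0)
  3 ↦ (3,0)
  4 ↦ (4,0)
  5 ↦ (5,0)
  6 ↦ (0,1)
  7 ↦ (1,1)
  8 ↦ (2,1)
  9 ↦ (0,2)
  10 ↦ (4,1)
  11 ↦ (5,1)
  12 ↦ (0,2)  ✗ repeats pair of k=9
  13 ↦ (1,2)
  14 ↦ (2,2)
  15 ↦ (3,2)
  16 ↦ (4,2)
  17 ↦ (5,2)
distinct pairs in image: 17 / 18 needed
  → (0,2) hit at k=9 and k=12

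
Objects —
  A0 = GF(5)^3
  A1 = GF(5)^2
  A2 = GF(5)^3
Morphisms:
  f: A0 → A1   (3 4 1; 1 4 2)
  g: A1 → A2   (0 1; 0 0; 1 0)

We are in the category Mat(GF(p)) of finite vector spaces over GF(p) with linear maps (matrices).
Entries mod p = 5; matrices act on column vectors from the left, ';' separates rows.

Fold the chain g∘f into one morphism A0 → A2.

  e0=⟨1,0,0⟩ f→⟨3,1⟩ g→⟨1,0,3⟩
  e1=⟨0,1,0⟩ f→⟨4,4⟩ g→⟨4,0,4⟩
  e2=⟨0,0,1⟩ f→⟨1,2⟩ g→⟨2,0,1⟩
composite: (1 4 2; 0 0 0; 3 4 1)

Answer: (1 4 2; 0 0 0; 3 4 1)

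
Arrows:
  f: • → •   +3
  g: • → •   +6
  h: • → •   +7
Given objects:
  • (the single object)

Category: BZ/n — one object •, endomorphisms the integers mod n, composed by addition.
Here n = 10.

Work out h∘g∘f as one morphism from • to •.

Answer: +6

Derivation:
  0 +3≡3 +6≡9 +7≡6  (mod 10)
⟦path⟧: +6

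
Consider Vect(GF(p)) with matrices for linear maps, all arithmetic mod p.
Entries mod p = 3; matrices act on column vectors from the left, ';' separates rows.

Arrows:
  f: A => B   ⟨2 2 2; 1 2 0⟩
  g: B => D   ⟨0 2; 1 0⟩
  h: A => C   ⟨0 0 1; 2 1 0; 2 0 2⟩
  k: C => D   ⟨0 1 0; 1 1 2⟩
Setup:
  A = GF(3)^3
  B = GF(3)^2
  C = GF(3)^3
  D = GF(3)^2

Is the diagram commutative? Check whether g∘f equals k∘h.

Answer: DOES NOT COMMUTE

Derivation:
Path 1 = f;g:
  e0=[1,0,0] f=>[2,1] g=>[2,2]
  e1=[0,1,0] f=>[2,2] g=>[1,2]
  e2=[0,0,1] f=>[2,0] g=>[0,2]
  ⟦path⟧₁ = ⟨2 1 0; 2 2 2⟩
Path 2 = h;k:
  e0=[1,0,0] h=>[0,2,2] k=>[2,0]
  e1=[0,1,0] h=>[0,1,0] k=>[1,1]
  e2=[0,0,1] h=>[1,0,2] k=>[0,2]
  ⟦path⟧₂ = ⟨2 1 0; 0 1 2⟩
Equal? distinct morphisms ✗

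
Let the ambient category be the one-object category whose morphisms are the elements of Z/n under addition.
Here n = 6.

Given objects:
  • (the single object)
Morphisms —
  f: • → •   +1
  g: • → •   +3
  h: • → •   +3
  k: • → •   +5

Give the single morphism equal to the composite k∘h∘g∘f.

  0 +1≡1 +3≡4 +3≡1 +5≡0  (mod 6)
⟦path⟧: +0

Answer: +0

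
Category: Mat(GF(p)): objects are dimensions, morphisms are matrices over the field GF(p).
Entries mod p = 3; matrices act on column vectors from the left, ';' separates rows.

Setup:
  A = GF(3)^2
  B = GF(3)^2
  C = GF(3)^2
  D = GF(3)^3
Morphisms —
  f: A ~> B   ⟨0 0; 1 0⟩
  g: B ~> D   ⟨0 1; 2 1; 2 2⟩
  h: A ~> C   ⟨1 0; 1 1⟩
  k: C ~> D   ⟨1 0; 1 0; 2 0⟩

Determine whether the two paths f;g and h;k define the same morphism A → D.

Path 1 = f;g:
  e0=[1,0] f~>[0,1] g~>[1,1,2]
  e1=[0,1] f~>[0,0] g~>[0,0,0]
  ⟦path⟧₁ = ⟨1 0; 1 0; 2 0⟩
Path 2 = h;k:
  e0=[1,0] h~>[1,1] k~>[1,1,2]
  e1=[0,1] h~>[0,1] k~>[0,0,0]
  ⟦path⟧₂ = ⟨1 0; 1 0; 2 0⟩
Equal? YES — commutes

Answer: COMMUTES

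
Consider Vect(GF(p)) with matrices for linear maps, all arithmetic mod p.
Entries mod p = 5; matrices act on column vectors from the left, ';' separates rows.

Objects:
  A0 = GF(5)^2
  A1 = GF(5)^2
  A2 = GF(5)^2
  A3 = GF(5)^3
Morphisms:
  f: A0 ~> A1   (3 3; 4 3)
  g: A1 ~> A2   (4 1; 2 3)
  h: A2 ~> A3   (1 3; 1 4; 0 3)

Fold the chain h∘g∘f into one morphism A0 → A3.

  e0=⟨1,0⟩ f~>⟨3,4⟩ g~>⟨1,3⟩ h~>⟨0,3,4⟩
  e1=⟨0,1⟩ f~>⟨3,3⟩ g~>⟨0,0⟩ h~>⟨0,0,0⟩
composite: (0 0; 3 0; 4 0)

Answer: (0 0; 3 0; 4 0)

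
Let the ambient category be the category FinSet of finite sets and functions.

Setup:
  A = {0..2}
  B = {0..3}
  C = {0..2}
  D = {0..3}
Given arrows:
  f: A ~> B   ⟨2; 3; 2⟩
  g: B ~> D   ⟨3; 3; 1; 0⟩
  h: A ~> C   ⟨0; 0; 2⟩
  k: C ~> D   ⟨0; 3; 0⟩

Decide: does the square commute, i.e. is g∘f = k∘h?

Along f;g (path 1):
  0 f~>2 g~>1
  1 f~>3 g~>0
  2 f~>2 g~>1
  result₁ = ⟨1; 0; 1⟩
Along h;k (path 2):
  0 h~>0 k~>0
  1 h~>0 k~>0
  2 h~>2 k~>0
  result₂ = ⟨0; 0; 0⟩
Equal? differ; not commutative

Answer: DOES NOT COMMUTE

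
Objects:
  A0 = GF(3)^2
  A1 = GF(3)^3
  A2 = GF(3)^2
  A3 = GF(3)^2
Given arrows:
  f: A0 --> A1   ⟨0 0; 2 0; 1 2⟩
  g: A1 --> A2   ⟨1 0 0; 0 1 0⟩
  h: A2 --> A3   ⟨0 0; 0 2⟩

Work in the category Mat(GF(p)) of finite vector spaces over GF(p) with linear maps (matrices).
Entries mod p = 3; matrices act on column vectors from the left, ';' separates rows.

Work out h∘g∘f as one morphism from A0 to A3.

Answer: ⟨0 0; 1 0⟩

Trace:
  e0=[1,0] f-->[0,2,1] g-->[0,2] h-->[0,1]
  e1=[0,1] f-->[0,0,2] g-->[0,0] h-->[0,0]
result: ⟨0 0; 1 0⟩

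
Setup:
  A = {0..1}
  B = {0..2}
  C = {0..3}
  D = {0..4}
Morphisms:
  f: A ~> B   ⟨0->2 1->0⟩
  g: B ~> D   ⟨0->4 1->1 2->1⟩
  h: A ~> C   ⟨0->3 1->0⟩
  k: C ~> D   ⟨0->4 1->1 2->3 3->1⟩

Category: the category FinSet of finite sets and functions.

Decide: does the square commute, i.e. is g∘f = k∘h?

Answer: COMMUTES

Trace:
Path 1 = f;g:
  0 f~>2 g~>1
  1 f~>0 g~>4
  composite₁ = ⟨0->1 1->4⟩
Path 2 = h;k:
  0 h~>3 k~>1
  1 h~>0 k~>4
  composite₂ = ⟨0->1 1->4⟩
Equal? same morphism ✓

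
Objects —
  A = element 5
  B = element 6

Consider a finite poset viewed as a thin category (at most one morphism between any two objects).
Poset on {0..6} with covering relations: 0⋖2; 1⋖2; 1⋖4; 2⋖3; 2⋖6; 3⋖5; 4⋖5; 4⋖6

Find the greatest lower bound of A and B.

Answer: NO MEET EXISTS

Derivation:
Common predecessors of 5,6: {0,1,2,4}
  maximal lower bounds 2 and 4 are incomparable: neither 2≤4 nor 4≤2
→ no greatest lower bound exists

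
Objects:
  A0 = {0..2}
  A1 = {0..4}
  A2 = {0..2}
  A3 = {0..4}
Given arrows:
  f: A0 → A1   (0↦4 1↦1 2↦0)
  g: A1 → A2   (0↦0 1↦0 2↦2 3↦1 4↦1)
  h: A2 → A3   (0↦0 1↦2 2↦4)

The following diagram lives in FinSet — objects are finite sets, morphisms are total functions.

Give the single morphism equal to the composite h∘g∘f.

Answer: (0↦2 1↦0 2↦0)

Work:
  0 f→4 g→1 h→2
  1 f→1 g→0 h→0
  2 f→0 g→0 h→0
result: (0↦2 1↦0 2↦0)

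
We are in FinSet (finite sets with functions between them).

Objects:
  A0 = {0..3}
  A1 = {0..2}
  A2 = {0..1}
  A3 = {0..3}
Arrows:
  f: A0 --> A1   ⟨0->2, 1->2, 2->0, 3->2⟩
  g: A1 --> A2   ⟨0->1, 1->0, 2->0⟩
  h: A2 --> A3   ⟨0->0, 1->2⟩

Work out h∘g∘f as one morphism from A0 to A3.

  0 f-->2 g-->0 h-->0
  1 f-->2 g-->0 h-->0
  2 f-->0 g-->1 h-->2
  3 f-->2 g-->0 h-->0
⟦path⟧: ⟨0->0, 1->0, 2->2, 3->0⟩

Answer: ⟨0->0, 1->0, 2->2, 3->0⟩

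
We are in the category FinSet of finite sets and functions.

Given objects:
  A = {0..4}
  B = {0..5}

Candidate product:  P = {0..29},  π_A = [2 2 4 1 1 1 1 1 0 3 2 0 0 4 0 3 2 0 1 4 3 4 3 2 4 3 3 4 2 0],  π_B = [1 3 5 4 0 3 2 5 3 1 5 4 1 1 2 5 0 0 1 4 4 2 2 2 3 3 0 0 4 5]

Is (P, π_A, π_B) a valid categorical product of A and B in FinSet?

Answer: VALID PRODUCT

Work:
|A|·|B| = 5·6 = 30;  |P| = 30
Check the pairing map k ↦ (π_A(k), π_B(k)):
  0 ↦ (2,1)
  1 ↦ (2,3)
  2 ↦ (4,5)
  3 ↦ (1,4)
  4 ↦ (1,0)
  5 ↦ (1,3)
  6 ↦ (1,2)
  7 ↦ (1,5)
  8 ↦ (0,3)
  9 ↦ (3,1)
  10 ↦ (2,5)
  11 ↦ (0,4)
  12 ↦ (0,1)
  13 ↦ (4,1)
  14 ↦ (0,2)
  15 ↦ (3,5)
  16 ↦ (2,0)
  17 ↦ (0,0)
  18 ↦ (1,1)
  19 ↦ (4,4)
  20 ↦ (3,4)
  21 ↦ (4,2)
  22 ↦ (3,2)
  23 ↦ (2,2)
  24 ↦ (4,3)
  25 ↦ (3,3)
  26 ↦ (3,0)
  27 ↦ (4,0)
  28 ↦ (2,4)
  29 ↦ (0,5)
distinct pairs in image: 30 / 30 needed
  → bijection onto A×B; projections well-typed.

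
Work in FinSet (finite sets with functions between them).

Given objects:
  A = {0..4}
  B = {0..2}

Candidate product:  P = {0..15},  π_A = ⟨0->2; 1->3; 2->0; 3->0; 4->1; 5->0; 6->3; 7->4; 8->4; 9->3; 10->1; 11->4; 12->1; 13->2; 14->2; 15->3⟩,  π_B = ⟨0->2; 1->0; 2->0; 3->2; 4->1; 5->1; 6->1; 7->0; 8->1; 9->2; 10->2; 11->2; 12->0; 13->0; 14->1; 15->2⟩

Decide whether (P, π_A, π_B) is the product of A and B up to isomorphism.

Answer: NOT A VALID PRODUCT — |P|=16 ≠ |A|·|B|=15

Trace:
|A|·|B| = 5·3 = 15;  |P| = 16
  → cardinalities differ; no bijection possible.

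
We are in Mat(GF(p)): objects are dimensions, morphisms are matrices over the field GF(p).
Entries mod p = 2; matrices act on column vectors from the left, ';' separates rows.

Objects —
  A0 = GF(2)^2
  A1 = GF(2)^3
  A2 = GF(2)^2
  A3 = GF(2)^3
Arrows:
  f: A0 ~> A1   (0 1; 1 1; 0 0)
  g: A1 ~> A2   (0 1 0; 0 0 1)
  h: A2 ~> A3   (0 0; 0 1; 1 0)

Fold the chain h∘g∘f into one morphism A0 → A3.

Answer: (0 0; 0 0; 1 1)

Trace:
  e0=⟨1,0⟩ f~>⟨0,1,0⟩ g~>⟨1,0⟩ h~>⟨0,0,1⟩
  e1=⟨0,1⟩ f~>⟨1,1,0⟩ g~>⟨1,0⟩ h~>⟨0,0,1⟩
composite: (0 0; 0 0; 1 1)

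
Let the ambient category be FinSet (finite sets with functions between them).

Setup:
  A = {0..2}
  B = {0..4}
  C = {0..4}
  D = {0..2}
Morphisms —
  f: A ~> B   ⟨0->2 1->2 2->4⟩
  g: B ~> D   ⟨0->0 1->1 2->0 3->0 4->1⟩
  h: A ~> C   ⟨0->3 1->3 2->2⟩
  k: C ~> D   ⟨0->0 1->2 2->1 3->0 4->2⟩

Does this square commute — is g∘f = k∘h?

Answer: COMMUTES

Work:
Path 1 = f;g:
  0 f~>2 g~>0
  1 f~>2 g~>0
  2 f~>4 g~>1
  composite₁ = ⟨0->0 1->0 2->1⟩
Path 2 = h;k:
  0 h~>3 k~>0
  1 h~>3 k~>0
  2 h~>2 k~>1
  composite₂ = ⟨0->0 1->0 2->1⟩
Equal? same morphism ✓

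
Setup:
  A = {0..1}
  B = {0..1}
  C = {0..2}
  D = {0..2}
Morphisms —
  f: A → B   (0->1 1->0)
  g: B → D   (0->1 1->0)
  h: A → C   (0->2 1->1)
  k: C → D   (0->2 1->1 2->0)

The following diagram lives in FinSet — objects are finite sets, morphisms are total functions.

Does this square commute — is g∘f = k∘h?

Answer: COMMUTES

Derivation:
1) trace f;g:
  0 f→1 g→0
  1 f→0 g→1
  composite₁ = (0->0 1->1)
2) trace h;k:
  0 h→2 k→0
  1 h→1 k→1
  composite₂ = (0->0 1->1)
Equal? equal; square commutes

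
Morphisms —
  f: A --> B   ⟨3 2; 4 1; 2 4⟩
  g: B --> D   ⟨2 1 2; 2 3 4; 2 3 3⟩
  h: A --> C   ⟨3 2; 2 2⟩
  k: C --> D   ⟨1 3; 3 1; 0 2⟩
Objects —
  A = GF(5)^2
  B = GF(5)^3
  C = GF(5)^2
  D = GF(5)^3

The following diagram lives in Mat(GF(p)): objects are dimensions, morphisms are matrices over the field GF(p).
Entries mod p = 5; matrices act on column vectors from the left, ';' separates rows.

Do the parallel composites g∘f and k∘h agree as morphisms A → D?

Answer: COMMUTES

Derivation:
Path 1 = f;g:
  e0=⟨1,0⟩ f-->⟨3,4,2⟩ g-->⟨4,1,4⟩
  e1=⟨0,1⟩ f-->⟨2,1,4⟩ g-->⟨3,3,4⟩
  result₁ = ⟨4 3; 1 3; 4 4⟩
Path 2 = h;k:
  e0=⟨1,0⟩ h-->⟨3,2⟩ k-->⟨4,1,4⟩
  e1=⟨0,1⟩ h-->⟨2,2⟩ k-->⟨3,3,4⟩
  result₂ = ⟨4 3; 1 3; 4 4⟩
Equal? equal; square commutes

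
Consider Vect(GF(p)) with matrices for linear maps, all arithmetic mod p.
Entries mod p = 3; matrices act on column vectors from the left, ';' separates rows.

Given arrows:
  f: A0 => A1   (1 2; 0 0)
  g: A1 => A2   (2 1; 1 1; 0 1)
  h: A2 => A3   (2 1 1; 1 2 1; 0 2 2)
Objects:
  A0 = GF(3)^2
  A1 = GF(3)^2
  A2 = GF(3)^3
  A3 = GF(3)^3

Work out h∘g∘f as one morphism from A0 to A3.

  e0=⟨1,0⟩ f=>⟨1,0⟩ g=>⟨2,1,0⟩ h=>⟨2,1,2⟩
  e1=⟨0,1⟩ f=>⟨2,0⟩ g=>⟨1,2,0⟩ h=>⟨1,2,1⟩
composite: (2 1; 1 2; 2 1)

Answer: (2 1; 1 2; 2 1)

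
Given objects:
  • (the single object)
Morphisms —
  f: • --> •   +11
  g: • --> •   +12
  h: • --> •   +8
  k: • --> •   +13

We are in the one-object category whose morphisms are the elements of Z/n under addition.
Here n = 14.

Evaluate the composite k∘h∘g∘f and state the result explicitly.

Answer: +2

Trace:
  0 +11≡11 +12≡9 +8≡3 +13≡2  (mod 14)
composite: +2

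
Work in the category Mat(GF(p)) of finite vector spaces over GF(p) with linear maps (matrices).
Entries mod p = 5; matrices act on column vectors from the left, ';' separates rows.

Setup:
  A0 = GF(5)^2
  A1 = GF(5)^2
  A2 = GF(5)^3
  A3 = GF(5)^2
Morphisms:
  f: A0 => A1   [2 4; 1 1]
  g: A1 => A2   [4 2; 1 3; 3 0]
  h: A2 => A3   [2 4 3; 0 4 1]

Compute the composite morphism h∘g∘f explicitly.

Answer: [3 0; 1 0]

Derivation:
  e0=⟨1,0⟩ f=>⟨2,1⟩ g=>⟨0,0,1⟩ h=>⟨3,1⟩
  e1=⟨0,1⟩ f=>⟨4,1⟩ g=>⟨3,2,2⟩ h=>⟨0,0⟩
⟦path⟧: [3 0; 1 0]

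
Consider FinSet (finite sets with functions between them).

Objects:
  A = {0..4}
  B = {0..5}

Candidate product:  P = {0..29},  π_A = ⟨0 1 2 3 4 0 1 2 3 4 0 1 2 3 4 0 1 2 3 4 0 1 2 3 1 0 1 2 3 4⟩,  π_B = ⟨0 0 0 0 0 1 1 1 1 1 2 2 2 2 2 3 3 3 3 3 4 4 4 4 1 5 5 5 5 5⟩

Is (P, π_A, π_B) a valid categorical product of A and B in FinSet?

Answer: NOT A VALID PRODUCT — duplicate pair at indices 6,24

Derivation:
|A|·|B| = 5·6 = 30;  |P| = 30
Check the pairing map k ↦ (π_A(k), π_B(k)):
  0 ↦ (0,0)
  1 ↦ (1,0)
  2 ↦ (2,0)
  3 ↦ (3,0)
  4 ↦ (4,0)
  5 ↦ (0,1)
  6 ↦ (1,1)
  7 ↦ (2,1)
  8 ↦ (3,1)
  9 ↦ (4,1)
  10 ↦ (0,2)
  11 ↦ (1,2)
  12 ↦ (2,2)
  13 ↦ (3,2)
  14 ↦ (4,2)
  15 ↦ (0,3)
  16 ↦ (1,3)
  17 ↦ (2,3)
  18 ↦ (3,3)
  19 ↦ (4,3)
  20 ↦ (0,4)
  21 ↦ (1,4)
  22 ↦ (2,4)
  23 ↦ (3,4)
  24 ↦ (1,1)  ✗ repeats pair of k=6
  25 ↦ (0,5)
  26 ↦ (1,5)
  27 ↦ (2,5)
  28 ↦ (3,5)
  29 ↦ (4,5)
distinct pairs in image: 29 / 30 needed
  → (1,1) hit at k=6 and k=24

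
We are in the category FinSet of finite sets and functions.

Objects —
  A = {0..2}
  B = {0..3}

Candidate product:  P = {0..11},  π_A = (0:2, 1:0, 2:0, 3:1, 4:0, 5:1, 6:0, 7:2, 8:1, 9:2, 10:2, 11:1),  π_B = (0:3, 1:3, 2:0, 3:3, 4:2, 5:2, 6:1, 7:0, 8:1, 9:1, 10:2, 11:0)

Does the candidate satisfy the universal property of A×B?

|A|·|B| = 3·4 = 12;  |P| = 12
Check the pairing map k ↦ (π_A(k), π_B(k)):
  0 : (2,3)
  1 : (0,3)
  2 : (0,0)
  3 : (1,3)
  4 : (0,2)
  5 : (1,2)
  6 : (0,1)
  7 : (2,0)
  8 : (1,1)
  9 : (2,1)
  10 : (2,2)
  11 : (1,0)
distinct pairs in image: 12 / 12 needed
  → bijection onto A×B; projections well-typed.

Answer: VALID PRODUCT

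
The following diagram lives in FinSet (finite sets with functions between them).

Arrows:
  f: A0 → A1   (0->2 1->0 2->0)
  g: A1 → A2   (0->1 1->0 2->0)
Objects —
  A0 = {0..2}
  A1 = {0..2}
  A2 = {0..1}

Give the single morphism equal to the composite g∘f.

  0 f→2 g→0
  1 f→0 g→1
  2 f→0 g→1
result: (0->0 1->1 2->1)

Answer: (0->0 1->1 2->1)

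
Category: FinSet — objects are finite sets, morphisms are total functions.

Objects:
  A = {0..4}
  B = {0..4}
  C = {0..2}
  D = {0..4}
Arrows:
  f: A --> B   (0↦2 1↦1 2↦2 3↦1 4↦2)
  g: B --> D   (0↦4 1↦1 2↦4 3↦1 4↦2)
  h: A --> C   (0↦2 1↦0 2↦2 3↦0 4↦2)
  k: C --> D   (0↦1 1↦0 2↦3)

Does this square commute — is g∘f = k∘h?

1) trace f;g:
  0 f-->2 g-->4
  1 f-->1 g-->1
  2 f-->2 g-->4
  3 f-->1 g-->1
  4 f-->2 g-->4
  result₁ = (0↦4 1↦1 2↦4 3↦1 4↦4)
2) trace h;k:
  0 h-->2 k-->3
  1 h-->0 k-->1
  2 h-->2 k-->3
  3 h-->0 k-->1
  4 h-->2 k-->3
  result₂ = (0↦3 1↦1 2↦3 3↦1 4↦3)
Equal? distinct morphisms ✗

Answer: DOES NOT COMMUTE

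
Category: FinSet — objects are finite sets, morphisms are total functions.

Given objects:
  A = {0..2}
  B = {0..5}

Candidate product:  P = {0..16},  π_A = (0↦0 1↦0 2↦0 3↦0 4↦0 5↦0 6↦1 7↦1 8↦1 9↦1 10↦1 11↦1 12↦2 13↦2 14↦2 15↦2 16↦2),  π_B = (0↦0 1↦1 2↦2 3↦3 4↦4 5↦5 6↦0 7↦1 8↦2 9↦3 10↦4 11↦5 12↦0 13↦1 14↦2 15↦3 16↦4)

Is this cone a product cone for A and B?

Answer: NOT A VALID PRODUCT — |P|=17 ≠ |A|·|B|=18

Work:
|A|·|B| = 3·6 = 18;  |P| = 17
  → cardinalities differ; no bijection possible.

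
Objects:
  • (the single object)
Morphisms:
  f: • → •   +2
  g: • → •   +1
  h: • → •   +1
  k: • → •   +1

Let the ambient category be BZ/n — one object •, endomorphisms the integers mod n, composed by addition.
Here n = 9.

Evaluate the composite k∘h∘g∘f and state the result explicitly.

Answer: +5

Derivation:
  0 +2≡2 +1≡3 +1≡4 +1≡5  (mod 9)
result: +5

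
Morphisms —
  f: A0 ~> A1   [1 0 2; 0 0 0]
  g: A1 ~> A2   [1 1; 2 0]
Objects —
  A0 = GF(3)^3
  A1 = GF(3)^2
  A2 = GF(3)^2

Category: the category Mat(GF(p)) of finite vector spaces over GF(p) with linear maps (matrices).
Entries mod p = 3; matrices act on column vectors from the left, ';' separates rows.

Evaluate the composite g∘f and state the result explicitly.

  e0=⟨1,0,0⟩ f~>⟨1,0⟩ g~>⟨1,2⟩
  e1=⟨0,1,0⟩ f~>⟨0,0⟩ g~>⟨0,0⟩
  e2=⟨0,0,1⟩ f~>⟨2,0⟩ g~>⟨2,1⟩
⟦path⟧: [1 0 2; 2 0 1]

Answer: [1 0 2; 2 0 1]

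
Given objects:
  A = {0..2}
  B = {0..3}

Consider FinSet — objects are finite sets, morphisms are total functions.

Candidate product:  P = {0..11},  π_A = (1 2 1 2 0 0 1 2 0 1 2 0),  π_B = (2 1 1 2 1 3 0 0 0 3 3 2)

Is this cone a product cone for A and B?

|A|·|B| = 3·4 = 12;  |P| = 12
Check the pairing map k ↦ (π_A(k), π_B(k)):
  0 -> (1,2)
  1 -> (2,1)
  2 -> (1,1)
  3 -> (2,2)
  4 -> (0,1)
  5 -> (0,3)
  6 -> (1,0)
  7 -> (2,0)
  8 -> (0,0)
  9 -> (1,3)
  10 -> (2,3)
  11 -> (0,2)
distinct pairs in image: 12 / 12 needed
  → bijection onto A×B; projections well-typed.

Answer: VALID PRODUCT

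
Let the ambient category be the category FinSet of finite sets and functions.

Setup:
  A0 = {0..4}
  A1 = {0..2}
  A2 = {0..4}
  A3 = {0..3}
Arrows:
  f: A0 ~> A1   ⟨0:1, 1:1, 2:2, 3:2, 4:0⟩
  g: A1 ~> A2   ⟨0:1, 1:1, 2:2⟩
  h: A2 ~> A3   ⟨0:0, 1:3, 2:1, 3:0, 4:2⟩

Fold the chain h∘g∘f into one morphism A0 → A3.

  0 f~>1 g~>1 h~>3
  1 f~>1 g~>1 h~>3
  2 f~>2 g~>2 h~>1
  3 f~>2 g~>2 h~>1
  4 f~>0 g~>1 h~>3
result: ⟨0:3, 1:3, 2:1, 3:1, 4:3⟩

Answer: ⟨0:3, 1:3, 2:1, 3:1, 4:3⟩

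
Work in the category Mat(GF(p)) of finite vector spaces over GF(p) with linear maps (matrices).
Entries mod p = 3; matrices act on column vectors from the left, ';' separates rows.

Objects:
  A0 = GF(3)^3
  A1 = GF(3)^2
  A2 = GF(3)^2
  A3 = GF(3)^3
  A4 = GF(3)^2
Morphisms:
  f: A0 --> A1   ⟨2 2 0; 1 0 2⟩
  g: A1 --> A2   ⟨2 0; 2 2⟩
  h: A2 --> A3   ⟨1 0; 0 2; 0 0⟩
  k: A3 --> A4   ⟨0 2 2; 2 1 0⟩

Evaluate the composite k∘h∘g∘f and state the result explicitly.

  e0=(1,0,0) f-->(2,1) g-->(1,0) h-->(1,0,0) k-->(0,2)
  e1=(0,1,0) f-->(2,0) g-->(1,1) h-->(1,2,0) k-->(1,1)
  e2=(0,0,1) f-->(0,2) g-->(0,1) h-->(0,2,0) k-->(1,2)
composite: ⟨0 1 1; 2 1 2⟩

Answer: ⟨0 1 1; 2 1 2⟩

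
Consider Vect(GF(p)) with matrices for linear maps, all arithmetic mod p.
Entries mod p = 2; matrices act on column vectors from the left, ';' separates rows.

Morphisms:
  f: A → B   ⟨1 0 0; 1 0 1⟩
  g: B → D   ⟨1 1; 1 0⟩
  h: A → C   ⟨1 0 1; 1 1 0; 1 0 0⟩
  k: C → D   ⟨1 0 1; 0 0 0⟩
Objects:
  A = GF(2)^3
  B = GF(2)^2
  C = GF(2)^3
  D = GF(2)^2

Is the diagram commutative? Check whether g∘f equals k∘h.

Path 1 = f;g:
  e0=⟨1,0,0⟩ f→⟨1,1⟩ g→⟨0,1⟩
  e1=⟨0,1,0⟩ f→⟨0,0⟩ g→⟨0,0⟩
  e2=⟨0,0,1⟩ f→⟨0,1⟩ g→⟨1,0⟩
  ⟦path⟧₁ = ⟨0 0 1; 1 0 0⟩
Path 2 = h;k:
  e0=⟨1,0,0⟩ h→⟨1,1,1⟩ k→⟨0,0⟩
  e1=⟨0,1,0⟩ h→⟨0,1,0⟩ k→⟨0,0⟩
  e2=⟨0,0,1⟩ h→⟨1,0,0⟩ k→⟨1,0⟩
  ⟦path⟧₂ = ⟨0 0 1; 0 0 0⟩
Equal? differ; not commutative

Answer: DOES NOT COMMUTE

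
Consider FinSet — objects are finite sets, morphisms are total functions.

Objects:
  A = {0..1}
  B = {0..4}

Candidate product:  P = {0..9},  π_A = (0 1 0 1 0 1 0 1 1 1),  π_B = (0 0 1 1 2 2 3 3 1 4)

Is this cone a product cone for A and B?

|A|·|B| = 2·5 = 10;  |P| = 10
Check the pairing map k ↦ (π_A(k), π_B(k)):
  0 : (0,0)
  1 : (1,0)
  2 : (0,1)
  3 : (1,1)
  4 : (0,2)
  5 : (1,2)
  6 : (0,3)
  7 : (1,3)
  8 : (1,1)  ✗ repeats pair of k=3
  9 : (1,4)
distinct pairs in image: 9 / 10 needed
  → (1,1) hit at k=3 and k=8

Answer: NOT A VALID PRODUCT — duplicate pair at indices 3,8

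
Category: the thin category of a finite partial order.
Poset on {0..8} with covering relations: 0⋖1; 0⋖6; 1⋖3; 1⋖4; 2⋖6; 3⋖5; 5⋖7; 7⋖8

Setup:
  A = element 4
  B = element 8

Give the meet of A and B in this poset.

Lower bounds of A=4 and B=8: {0,1}
  0 ≤ 1
  1 ≤ 1
glb = 1

Answer: A∧B = 1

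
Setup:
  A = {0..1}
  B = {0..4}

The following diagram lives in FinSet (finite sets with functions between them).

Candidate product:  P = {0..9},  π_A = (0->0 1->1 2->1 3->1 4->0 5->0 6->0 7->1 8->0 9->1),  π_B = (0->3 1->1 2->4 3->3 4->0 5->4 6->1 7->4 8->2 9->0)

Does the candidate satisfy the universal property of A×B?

Answer: NOT A VALID PRODUCT — duplicate pair at indices 7,2

Derivation:
|A|·|B| = 2·5 = 10;  |P| = 10
Check the pairing map k ↦ (π_A(k), π_B(k)):
  0 -> (0,3)
  1 -> (1,1)
  2 -> (1,4)
  3 -> (1,3)
  4 -> (0,0)
  5 -> (0,4)
  6 -> (0,1)
  7 -> (1,4)  ✗ repeats pair of k=2
  8 -> (0,2)
  9 -> (1,0)
distinct pairs in image: 9 / 10 needed
  → (1,4) hit at k=2 and k=7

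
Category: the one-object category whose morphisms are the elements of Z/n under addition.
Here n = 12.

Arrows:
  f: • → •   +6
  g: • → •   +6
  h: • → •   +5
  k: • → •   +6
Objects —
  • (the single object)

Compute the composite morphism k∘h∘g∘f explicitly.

  0 +6≡6 +6≡0 +5≡5 +6≡11  (mod 12)
composite: +11

Answer: +11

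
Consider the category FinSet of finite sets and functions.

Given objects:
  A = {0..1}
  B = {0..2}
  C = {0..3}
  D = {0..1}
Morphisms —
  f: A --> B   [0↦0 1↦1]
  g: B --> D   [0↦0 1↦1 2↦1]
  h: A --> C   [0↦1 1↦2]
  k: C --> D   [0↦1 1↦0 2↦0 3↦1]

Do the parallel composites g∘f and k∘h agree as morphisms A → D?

1) trace f;g:
  0 f-->0 g-->0
  1 f-->1 g-->1
  ⟦path⟧₁ = [0↦0 1↦1]
2) trace h;k:
  0 h-->1 k-->0
  1 h-->2 k-->0
  ⟦path⟧₂ = [0↦0 1↦0]
Equal? differ; not commutative

Answer: DOES NOT COMMUTE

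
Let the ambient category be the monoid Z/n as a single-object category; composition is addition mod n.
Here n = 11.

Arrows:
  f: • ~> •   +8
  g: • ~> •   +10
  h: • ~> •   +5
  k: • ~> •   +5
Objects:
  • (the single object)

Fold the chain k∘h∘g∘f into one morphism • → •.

Answer: +6

Trace:
  0 +8≡8 +10≡7 +5≡1 +5≡6  (mod 11)
composite: +6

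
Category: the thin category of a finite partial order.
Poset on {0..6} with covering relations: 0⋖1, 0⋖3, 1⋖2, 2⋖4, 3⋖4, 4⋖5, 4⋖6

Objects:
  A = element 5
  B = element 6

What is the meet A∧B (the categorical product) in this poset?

Answer: A∧B = 4

Derivation:
Lower bounds of A=5 and B=6: {0,1,2,3,4}
  0 ≤ 4
  1 ≤ 4
  2 ≤ 4
  3 ≤ 4
  4 ≤ 4
glb = 4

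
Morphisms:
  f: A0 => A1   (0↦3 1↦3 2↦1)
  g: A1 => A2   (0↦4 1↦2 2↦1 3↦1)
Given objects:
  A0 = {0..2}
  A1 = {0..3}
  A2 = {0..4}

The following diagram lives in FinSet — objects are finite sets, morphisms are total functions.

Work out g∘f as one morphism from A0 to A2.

Answer: (0↦1 1↦1 2↦2)

Work:
  0 f=>3 g=>1
  1 f=>3 g=>1
  2 f=>1 g=>2
⟦path⟧: (0↦1 1↦1 2↦2)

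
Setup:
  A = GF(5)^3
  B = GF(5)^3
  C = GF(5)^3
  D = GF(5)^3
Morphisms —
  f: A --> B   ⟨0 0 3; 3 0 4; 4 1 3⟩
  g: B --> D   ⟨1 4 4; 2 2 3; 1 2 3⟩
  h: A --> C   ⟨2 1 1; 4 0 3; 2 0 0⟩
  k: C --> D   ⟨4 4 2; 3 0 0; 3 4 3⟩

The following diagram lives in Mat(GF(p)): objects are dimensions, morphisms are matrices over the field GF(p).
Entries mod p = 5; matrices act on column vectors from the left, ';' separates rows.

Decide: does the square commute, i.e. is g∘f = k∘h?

Along f;g (path 1):
  e0=⟨1,0,0⟩ f-->⟨0,3,4⟩ g-->⟨3,3,3⟩
  e1=⟨0,1,0⟩ f-->⟨0,0,1⟩ g-->⟨4,3,3⟩
  e2=⟨0,0,1⟩ f-->⟨3,4,3⟩ g-->⟨1,3,0⟩
  ⟦path⟧₁ = ⟨3 4 1; 3 3 3; 3 3 0⟩
Along h;k (path 2):
  e0=⟨1,0,0⟩ h-->⟨2,4,2⟩ k-->⟨3,1,3⟩
  e1=⟨0,1,0⟩ h-->⟨1,0,0⟩ k-->⟨4,3,3⟩
  e2=⟨0,0,1⟩ h-->⟨1,3,0⟩ k-->⟨1,3,0⟩
  ⟦path⟧₂ = ⟨3 4 1; 1 3 3; 3 3 0⟩
Equal? distinct morphisms ✗

Answer: DOES NOT COMMUTE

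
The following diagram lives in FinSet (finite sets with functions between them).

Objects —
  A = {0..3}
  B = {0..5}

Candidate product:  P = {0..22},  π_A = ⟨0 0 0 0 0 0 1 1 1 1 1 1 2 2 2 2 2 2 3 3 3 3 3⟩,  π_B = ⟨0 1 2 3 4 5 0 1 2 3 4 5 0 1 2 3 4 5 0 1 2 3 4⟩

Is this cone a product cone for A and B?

Answer: NOT A VALID PRODUCT — |P|=23 ≠ |A|·|B|=24

Work:
|A|·|B| = 4·6 = 24;  |P| = 23
  → cardinalities differ; no bijection possible.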